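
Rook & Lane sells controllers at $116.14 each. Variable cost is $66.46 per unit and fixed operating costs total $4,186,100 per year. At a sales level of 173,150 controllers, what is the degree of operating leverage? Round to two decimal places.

Contribution at this volume is 173,150 × $49.68 = $8,602,092.00.
Operating income = contribution − fixed costs = $8,602,092.00 − $4,186,100 = $4,415,992.00.
DOL = contribution ÷ EBIT = $8,602,092.00 ÷ $4,415,992.00 = 1.9479.

1.95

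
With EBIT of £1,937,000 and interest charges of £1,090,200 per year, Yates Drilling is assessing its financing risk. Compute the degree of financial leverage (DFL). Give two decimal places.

2.29

Interest = £1,090,200.00.
Degree of financial leverage = EBIT / (EBIT − interest) = £1,937,000 / £846,800.00 = 2.2874.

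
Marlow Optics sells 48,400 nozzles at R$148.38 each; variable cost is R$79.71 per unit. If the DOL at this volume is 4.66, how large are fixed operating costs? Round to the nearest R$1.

R$2,610,403

Total contribution margin = 48,400 × R$68.67 = R$3,323,628.00.
DOL = contribution / EBIT, so EBIT = R$3,323,628.00 / 4.66 = R$713,224.89.
Fixed costs = CM − EBIT = R$3,323,628.00 − R$713,224.89 = R$2,610,403.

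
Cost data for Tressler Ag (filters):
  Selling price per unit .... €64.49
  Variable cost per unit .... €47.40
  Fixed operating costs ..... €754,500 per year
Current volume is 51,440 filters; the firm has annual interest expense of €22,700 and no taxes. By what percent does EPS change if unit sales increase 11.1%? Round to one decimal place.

+95.8%

At 51,440 units, contribution = 51,440 × €17.09 = €879,109.60.
Subtracting fixed costs: EBIT = €879,109.60 − €754,500 = €124,609.60.
After interest of €22,700.00, pre-tax earnings = €101,909.60.
DCL = total CM / (EBIT − I) = €879,109.60 / €101,909.60 = 8.6264.
%ΔEPS = DCL × %ΔSales = 8.6264 × +11.1% = +95.8%.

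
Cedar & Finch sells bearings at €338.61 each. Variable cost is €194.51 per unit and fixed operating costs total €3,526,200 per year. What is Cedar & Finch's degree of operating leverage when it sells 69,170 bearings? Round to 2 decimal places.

1.55

At 69,170 units, contribution = 69,170 × €144.10 = €9,967,397.00.
Operating income = contribution − fixed costs = €9,967,397.00 − €3,526,200 = €6,441,197.00.
So DOL = total CM / EBIT = €9,967,397.00 / €6,441,197.00 = 1.5474.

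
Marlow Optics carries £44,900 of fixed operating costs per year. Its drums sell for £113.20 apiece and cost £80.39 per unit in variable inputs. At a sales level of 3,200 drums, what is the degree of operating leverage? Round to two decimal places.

Total contribution margin = 3,200 × £32.81 = £104,992.00.
EBIT = £104,992.00 − £44,900 = £60,092.00.
DOL = contribution ÷ EBIT = £104,992.00 ÷ £60,092.00 = 1.7472.

1.75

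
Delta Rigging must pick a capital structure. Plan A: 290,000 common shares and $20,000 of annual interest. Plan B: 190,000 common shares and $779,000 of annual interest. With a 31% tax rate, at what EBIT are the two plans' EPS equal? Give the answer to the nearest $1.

Set EPS_A = EPS_B: (EBIT − $20,000)(1 − 0.31) ÷ 290,000 = (EBIT − $779,000)(1 − 0.31) ÷ 190,000.
The (1 − t) factor cancels: (EBIT − 20,000) × 190,000 = (EBIT − 779,000) × 290,000.
Solving, EBIT = (779,000·290,000 − 20,000·190,000) / (290,000 − 190,000) = 222,110,000,000 / 100,000 = 2,221,100.00.

$2,221,100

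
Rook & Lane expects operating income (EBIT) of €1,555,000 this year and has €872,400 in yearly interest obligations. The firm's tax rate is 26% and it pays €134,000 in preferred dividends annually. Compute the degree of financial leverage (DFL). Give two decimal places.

3.10

Annual interest charges come to €872,400.00.
Pre-tax preferred-dividend burden = €134,000 ÷ (1 − 0.26) = €181,081.08.
DFL = EBIT ÷ [EBIT − I − D_p/(1−t)] = €1,555,000 ÷ [€1,555,000 − €872,400.00 − €181,081.08] = €1,555,000 ÷ €501,518.92 = 3.1006.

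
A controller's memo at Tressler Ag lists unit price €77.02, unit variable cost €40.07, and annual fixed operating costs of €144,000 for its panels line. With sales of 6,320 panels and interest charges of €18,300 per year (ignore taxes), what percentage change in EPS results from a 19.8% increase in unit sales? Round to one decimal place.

+64.9%

At 6,320 units, contribution = 6,320 × €36.95 = €233,524.00.
Subtracting fixed costs: EBIT = €233,524.00 − €144,000 = €89,524.00.
After interest of €18,300.00, pre-tax earnings = €71,224.00.
DCL = total CM / (EBIT − I) = €233,524.00 / €71,224.00 = 3.2787.
EPS therefore changes by 3.2787 × (+19.8%) = +64.9%.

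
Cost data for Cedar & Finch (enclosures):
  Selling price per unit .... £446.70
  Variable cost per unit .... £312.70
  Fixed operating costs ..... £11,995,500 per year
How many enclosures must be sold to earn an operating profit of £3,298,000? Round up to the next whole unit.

114,131 enclosures

Unit CM = price − variable cost = £446.70 − £312.70 = £134.00.
Required volume = (fixed costs + target profit) ÷ CM = (£11,995,500 + £3,298,000) ÷ £134.00 = 114,130.60, so 114,131 enclosures.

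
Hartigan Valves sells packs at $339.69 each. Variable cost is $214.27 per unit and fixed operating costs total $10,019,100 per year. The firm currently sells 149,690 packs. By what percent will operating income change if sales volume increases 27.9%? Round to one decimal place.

+59.8%

Contribution at this volume is 149,690 × $125.42 = $18,774,119.80.
Subtracting fixed costs: EBIT = $18,774,119.80 − $10,019,100 = $8,755,019.80.
DOL = contribution ÷ EBIT = $18,774,119.80 ÷ $8,755,019.80 = 2.1444.
So EBIT moves 2.1444 × (+27.9%) = +59.8%.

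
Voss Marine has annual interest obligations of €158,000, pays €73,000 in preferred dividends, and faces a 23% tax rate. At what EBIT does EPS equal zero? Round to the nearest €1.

€252,805

Preferred dividends are paid after tax, so their pre-tax equivalent is €73,000 ÷ (1 − 0.23) = €94,805.19.
Financial break-even EBIT = interest + D_p ÷ (1 − t) = €158,000 + €94,805.19 = €252,805.19.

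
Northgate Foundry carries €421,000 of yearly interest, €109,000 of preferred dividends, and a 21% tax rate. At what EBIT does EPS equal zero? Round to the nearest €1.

€558,975

Grossing the preferred dividend up to pre-tax terms: €109,000 / (1 − 0.21) = €137,974.68.
Financial break-even EBIT = interest + D_p ÷ (1 − t) = €421,000 + €137,974.68 = €558,974.68.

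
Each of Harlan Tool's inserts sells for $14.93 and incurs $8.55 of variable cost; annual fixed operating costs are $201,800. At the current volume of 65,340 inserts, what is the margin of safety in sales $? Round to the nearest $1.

Contribution margin per unit = $14.93 − $8.55 = $6.38. Break-even units = $201,800 ÷ $6.38 = 31,630.09; break-even revenue = 31,630.09 × $14.93 = $472,237.30.
Actual sales revenue = 65,340 × $14.93 = $975,526.20.
Margin of safety = $975,526.20 − $472,237.30 = $503,289.

$503,289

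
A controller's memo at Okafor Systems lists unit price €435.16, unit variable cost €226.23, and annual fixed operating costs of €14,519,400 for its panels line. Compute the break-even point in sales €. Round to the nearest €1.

Contribution margin per unit = €435.16 − €226.23 = €208.93, a CM ratio of €208.93 ÷ €435.16 = 0.4801.
Break-even sales = FC ÷ CM ratio = €14,519,400 × €435.16 / €208.93 = €30,241,048.

€30,241,048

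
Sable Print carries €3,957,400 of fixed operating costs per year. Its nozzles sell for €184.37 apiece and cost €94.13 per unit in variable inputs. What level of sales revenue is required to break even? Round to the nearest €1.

CM per unit = €184.37 − €94.13 = €90.24; CM ratio = €90.24 / €184.37 = 0.4895.
Break-even sales = FC ÷ CM ratio = €3,957,400 × €184.37 / €90.24 = €8,085,393.

€8,085,393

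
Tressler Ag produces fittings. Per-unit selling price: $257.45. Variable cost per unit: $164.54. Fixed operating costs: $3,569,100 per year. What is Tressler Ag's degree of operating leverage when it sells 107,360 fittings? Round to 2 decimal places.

1.56

At 107,360 units, contribution = 107,360 × $92.91 = $9,974,817.60.
Operating income = contribution − fixed costs = $9,974,817.60 − $3,569,100 = $6,405,717.60.
DOL = contribution ÷ EBIT = $9,974,817.60 ÷ $6,405,717.60 = 1.5572.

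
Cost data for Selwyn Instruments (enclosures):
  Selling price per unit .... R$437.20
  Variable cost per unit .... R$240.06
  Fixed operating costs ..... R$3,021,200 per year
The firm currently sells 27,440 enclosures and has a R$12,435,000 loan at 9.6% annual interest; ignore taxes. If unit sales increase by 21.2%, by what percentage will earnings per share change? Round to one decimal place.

Total contribution margin = 27,440 × R$197.14 = R$5,409,521.60.
Operating income = contribution − fixed costs = R$5,409,521.60 − R$3,021,200 = R$2,388,321.60.
Interest = R$1,193,760.00, so EBIT − I = R$1,194,561.60.
Degree of combined leverage = contribution ÷ (EBIT − I) = R$5,409,521.60 ÷ R$1,194,561.60 = 4.5285.
%ΔEPS = DCL × %ΔSales = 4.5285 × +21.2% = +96.0%.

+96.0%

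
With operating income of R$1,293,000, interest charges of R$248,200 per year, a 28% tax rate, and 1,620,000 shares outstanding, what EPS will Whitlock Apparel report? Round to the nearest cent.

Pre-tax income = R$1,293,000 − R$248,200.00 = R$1,044,800.00.
Net income = R$1,044,800.00 × (1 − 0.28) = R$752,256.00.
EPS = R$752,256.00 ÷ 1,620,000 = R$0.46.

R$0.46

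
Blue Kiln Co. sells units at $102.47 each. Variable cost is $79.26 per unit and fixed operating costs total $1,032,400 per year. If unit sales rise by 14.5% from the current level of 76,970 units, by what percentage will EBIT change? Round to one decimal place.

+34.4%

Total contribution margin = 76,970 × $23.21 = $1,786,473.70.
Operating income = contribution − fixed costs = $1,786,473.70 − $1,032,400 = $754,073.70.
DOL = contribution ÷ EBIT = $1,786,473.70 ÷ $754,073.70 = 2.3691.
%ΔEBIT = DOL × %ΔSales = 2.3691 × +14.5% = +34.4%.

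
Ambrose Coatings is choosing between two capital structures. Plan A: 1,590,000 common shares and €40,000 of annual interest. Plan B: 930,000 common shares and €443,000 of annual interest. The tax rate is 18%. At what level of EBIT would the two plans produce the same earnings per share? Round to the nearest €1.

Set EPS_A = EPS_B: (EBIT − €40,000)(1 − 0.18) ÷ 1,590,000 = (EBIT − €443,000)(1 − 0.18) ÷ 930,000.
The (1 − t) factor cancels: (EBIT − 40,000) × 930,000 = (EBIT − 443,000) × 1,590,000.
EBIT × (1,590,000 − 930,000) = 443,000 × 1,590,000 − 40,000 × 930,000 = 667,170,000,000, so EBIT = 667,170,000,000 ÷ 660,000 = 1,010,863.64.

€1,010,864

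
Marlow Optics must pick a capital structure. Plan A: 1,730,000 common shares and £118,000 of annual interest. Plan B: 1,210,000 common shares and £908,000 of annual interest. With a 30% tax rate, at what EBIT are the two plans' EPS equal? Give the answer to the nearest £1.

Set EPS_A = EPS_B: (EBIT − £118,000)(1 − 0.30) ÷ 1,730,000 = (EBIT − £908,000)(1 − 0.30) ÷ 1,210,000.
Cancelling (1 − t) and cross-multiplying: 1,210,000·(EBIT − 118,000) = 1,730,000·(EBIT − 908,000).
EBIT × (1,730,000 − 1,210,000) = 908,000 × 1,730,000 − 118,000 × 1,210,000 = 1,428,060,000,000, so EBIT = 1,428,060,000,000 ÷ 520,000 = 2,746,269.23.

£2,746,269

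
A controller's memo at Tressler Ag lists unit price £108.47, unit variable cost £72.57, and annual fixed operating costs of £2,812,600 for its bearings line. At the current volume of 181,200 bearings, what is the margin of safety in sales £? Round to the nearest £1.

£11,156,638

Contribution margin per unit = £108.47 − £72.57 = £35.90. Break-even units = £2,812,600 ÷ £35.90 = 78,345.40; break-even revenue = 78,345.40 × £108.47 = £8,498,125.96.
Actual sales revenue = 181,200 × £108.47 = £19,654,764.00.
Margin of safety = £19,654,764.00 − £8,498,125.96 = £11,156,638.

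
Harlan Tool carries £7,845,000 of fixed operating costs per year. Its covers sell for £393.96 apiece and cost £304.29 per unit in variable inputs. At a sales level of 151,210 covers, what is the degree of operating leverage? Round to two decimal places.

2.37

At 151,210 units, contribution = 151,210 × £89.67 = £13,559,000.70.
Operating income = contribution − fixed costs = £13,559,000.70 − £7,845,000 = £5,714,000.70.
DOL = contribution ÷ EBIT = £13,559,000.70 ÷ £5,714,000.70 = 2.3729.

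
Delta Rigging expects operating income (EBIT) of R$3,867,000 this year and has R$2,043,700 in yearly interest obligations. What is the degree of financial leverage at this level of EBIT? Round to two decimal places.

2.12

Interest = R$2,043,700.00.
Degree of financial leverage = EBIT / (EBIT − interest) = R$3,867,000 / R$1,823,300.00 = 2.1209.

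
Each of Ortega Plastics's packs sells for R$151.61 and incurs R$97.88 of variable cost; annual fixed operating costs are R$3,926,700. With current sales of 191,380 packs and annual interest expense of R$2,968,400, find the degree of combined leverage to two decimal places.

Total contribution margin = 191,380 × R$53.73 = R$10,282,847.40.
Subtracting fixed costs: EBIT = R$10,282,847.40 − R$3,926,700 = R$6,356,147.40. Interest = R$2,968,400.00.
DOL = R$10,282,847.40 ÷ R$6,356,147.40 = 1.6178; DFL = R$6,356,147.40 ÷ R$3,387,747.40 = 1.8762.
Combined leverage = 1.6178 × 1.8762 = 3.0353.

3.04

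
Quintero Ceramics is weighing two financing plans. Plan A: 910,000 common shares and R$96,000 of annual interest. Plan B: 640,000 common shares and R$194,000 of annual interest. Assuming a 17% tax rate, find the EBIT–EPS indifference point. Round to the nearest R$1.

R$426,296

Set EPS_A = EPS_B: (EBIT − R$96,000)(1 − 0.17) ÷ 910,000 = (EBIT − R$194,000)(1 − 0.17) ÷ 640,000.
The (1 − t) factor cancels: (EBIT − 96,000) × 640,000 = (EBIT − 194,000) × 910,000.
EBIT × (910,000 − 640,000) = 194,000 × 910,000 − 96,000 × 640,000 = 115,100,000,000, so EBIT = 115,100,000,000 ÷ 270,000 = 426,296.30.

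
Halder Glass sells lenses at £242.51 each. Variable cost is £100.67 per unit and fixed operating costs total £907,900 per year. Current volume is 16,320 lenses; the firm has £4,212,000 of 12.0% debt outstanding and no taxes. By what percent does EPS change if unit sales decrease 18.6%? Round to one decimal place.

At 16,320 units, contribution = 16,320 × £141.84 = £2,314,828.80.
EBIT = £2,314,828.80 − £907,900 = £1,406,928.80.
After interest of £505,440.00, pre-tax earnings = £901,488.80.
DCL = total CM / (EBIT − I) = £2,314,828.80 / £901,488.80 = 2.5678.
EPS therefore changes by 2.5678 × (-18.6%) = -47.8%.

-47.8%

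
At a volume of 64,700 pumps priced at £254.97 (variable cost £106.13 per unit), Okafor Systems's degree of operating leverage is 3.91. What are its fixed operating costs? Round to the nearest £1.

£7,167,046

At 64,700 units, contribution = 64,700 × £148.84 = £9,629,948.00.
Since DOL = CM ÷ EBIT, EBIT = £9,629,948.00 ÷ 3.91 = £2,462,902.30.
Fixed costs = CM − EBIT = £9,629,948.00 − £2,462,902.30 = £7,167,046.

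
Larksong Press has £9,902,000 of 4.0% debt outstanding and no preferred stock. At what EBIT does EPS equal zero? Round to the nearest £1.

Annual interest = 4.0% × £9,902,000 = £396,080.00.
Without preferred stock the financial break-even is simply EBIT = interest = £396,080.00.

£396,080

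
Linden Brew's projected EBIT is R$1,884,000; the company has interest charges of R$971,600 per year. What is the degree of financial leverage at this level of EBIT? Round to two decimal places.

2.06

Annual interest charges come to R$971,600.00.
Degree of financial leverage = EBIT / (EBIT − interest) = R$1,884,000 / R$912,400.00 = 2.0649.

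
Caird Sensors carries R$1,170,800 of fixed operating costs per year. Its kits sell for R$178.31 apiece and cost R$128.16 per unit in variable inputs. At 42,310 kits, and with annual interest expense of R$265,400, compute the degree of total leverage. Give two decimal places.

Contribution at this volume is 42,310 × R$50.15 = R$2,121,846.50.
Operating income = contribution − fixed costs = R$2,121,846.50 − R$1,170,800 = R$951,046.50. Interest = R$265,400.00, so EBIT − I = R$685,646.50.
Degree of total leverage = total CM / (EBIT − interest) = R$2,121,846.50 / R$685,646.50 = 3.0947.

3.09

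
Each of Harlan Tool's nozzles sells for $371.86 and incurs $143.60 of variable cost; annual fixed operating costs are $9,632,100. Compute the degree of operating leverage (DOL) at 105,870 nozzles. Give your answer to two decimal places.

1.66

Total contribution margin = 105,870 × $228.26 = $24,165,886.20.
Operating income = contribution − fixed costs = $24,165,886.20 − $9,632,100 = $14,533,786.20.
DOL = contribution ÷ EBIT = $24,165,886.20 ÷ $14,533,786.20 = 1.6627.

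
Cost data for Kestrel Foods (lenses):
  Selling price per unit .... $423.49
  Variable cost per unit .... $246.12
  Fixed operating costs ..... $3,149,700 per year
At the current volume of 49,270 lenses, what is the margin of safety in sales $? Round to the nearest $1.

Contribution margin per unit = $423.49 − $246.12 = $177.37. Break-even units = $3,149,700 ÷ $177.37 = 17,757.79; break-even revenue = 17,757.79 × $423.49 = $7,520,248.37.
Actual sales revenue = 49,270 × $423.49 = $20,865,352.30.
Margin of safety = $20,865,352.30 − $7,520,248.37 = $13,345,104.

$13,345,104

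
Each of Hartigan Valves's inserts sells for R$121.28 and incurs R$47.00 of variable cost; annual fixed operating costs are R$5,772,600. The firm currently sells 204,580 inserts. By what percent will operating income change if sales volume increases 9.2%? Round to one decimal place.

Contribution at this volume is 204,580 × R$74.28 = R$15,196,202.40.
Operating income = contribution − fixed costs = R$15,196,202.40 − R$5,772,600 = R$9,423,602.40.
Degree of operating leverage = R$15,196,202.40 / R$9,423,602.40 = 1.6126.
Operating income changes by 1.6126 × +9.2% = +14.8%.

+14.8%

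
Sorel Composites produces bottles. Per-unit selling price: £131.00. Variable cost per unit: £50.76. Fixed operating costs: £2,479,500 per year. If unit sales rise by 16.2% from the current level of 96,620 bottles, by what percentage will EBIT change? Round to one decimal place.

Total contribution margin = 96,620 × £80.24 = £7,752,788.80.
EBIT = £7,752,788.80 − £2,479,500 = £5,273,288.80.
So DOL = total CM / EBIT = £7,752,788.80 / £5,273,288.80 = 1.4702.
%ΔEBIT = DOL × %ΔSales = 1.4702 × +16.2% = +23.8%.

+23.8%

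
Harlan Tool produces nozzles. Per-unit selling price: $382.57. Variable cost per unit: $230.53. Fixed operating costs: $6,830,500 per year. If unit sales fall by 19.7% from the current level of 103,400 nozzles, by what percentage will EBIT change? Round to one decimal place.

Contribution at this volume is 103,400 × $152.04 = $15,720,936.00.
EBIT = $15,720,936.00 − $6,830,500 = $8,890,436.00.
Degree of operating leverage = $15,720,936.00 / $8,890,436.00 = 1.7683.
%ΔEBIT = DOL × %ΔSales = 1.7683 × -19.7% = -34.8%.

-34.8%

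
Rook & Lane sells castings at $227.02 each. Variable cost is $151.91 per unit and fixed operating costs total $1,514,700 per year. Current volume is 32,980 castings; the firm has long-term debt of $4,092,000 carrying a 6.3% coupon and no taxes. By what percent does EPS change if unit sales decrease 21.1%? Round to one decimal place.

Total contribution margin = 32,980 × $75.11 = $2,477,127.80.
Subtracting fixed costs: EBIT = $2,477,127.80 − $1,514,700 = $962,427.80.
After interest of $257,796.00, pre-tax earnings = $704,631.80.
DCL = total CM / (EBIT − I) = $2,477,127.80 / $704,631.80 = 3.5155.
EPS therefore changes by 3.5155 × (-21.1%) = -74.2%.

-74.2%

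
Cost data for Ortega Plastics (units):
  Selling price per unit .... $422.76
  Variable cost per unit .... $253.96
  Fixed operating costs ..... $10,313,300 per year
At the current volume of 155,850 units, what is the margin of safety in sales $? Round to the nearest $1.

$40,057,462

Contribution margin per unit = $422.76 − $253.96 = $168.80. Break-even units = $10,313,300 ÷ $168.80 = 61,097.75; break-even revenue = 61,097.75 × $422.76 = $25,829,684.29.
Current sales = 155,850 × $422.76 = $65,887,146.00.
Margin of safety = $65,887,146.00 − $25,829,684.29 = $40,057,462.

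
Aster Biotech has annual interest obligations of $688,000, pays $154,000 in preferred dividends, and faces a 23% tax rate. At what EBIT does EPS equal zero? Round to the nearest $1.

Grossing the preferred dividend up to pre-tax terms: $154,000 / (1 − 0.23) = $200,000.00.
Financial break-even EBIT = interest + D_p ÷ (1 − t) = $688,000 + $200,000.00 = $888,000.00.

$888,000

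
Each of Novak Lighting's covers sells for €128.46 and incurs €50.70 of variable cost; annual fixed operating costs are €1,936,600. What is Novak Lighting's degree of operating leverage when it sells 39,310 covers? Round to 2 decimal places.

At 39,310 units, contribution = 39,310 × €77.76 = €3,056,745.60.
Operating income = contribution − fixed costs = €3,056,745.60 − €1,936,600 = €1,120,145.60.
So DOL = total CM / EBIT = €3,056,745.60 / €1,120,145.60 = 2.7289.

2.73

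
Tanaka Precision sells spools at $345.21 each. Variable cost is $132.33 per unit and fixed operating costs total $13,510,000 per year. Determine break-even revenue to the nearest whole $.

$21,908,057

CM per unit = $345.21 − $132.33 = $212.88; CM ratio = $212.88 / $345.21 = 0.6167.
Break-even revenue = fixed costs × price ÷ CM = $13,510,000 × $345.21 ÷ $212.88 = $21,908,057.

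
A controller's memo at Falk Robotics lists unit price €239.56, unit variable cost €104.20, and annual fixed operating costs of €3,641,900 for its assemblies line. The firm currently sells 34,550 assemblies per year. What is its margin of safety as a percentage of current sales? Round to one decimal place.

Each unit contributes €239.56 − €104.20 = €135.36. Break-even units = €3,641,900 ÷ €135.36 = 26,905.29; break-even revenue = 26,905.29 × €239.56 = €6,445,431.18.
Current sales = 34,550 × €239.56 = €8,276,798.00.
Margin of safety = (€8,276,798.00 − €6,445,431.18) ÷ €8,276,798.00 = 22.1%.

22.1%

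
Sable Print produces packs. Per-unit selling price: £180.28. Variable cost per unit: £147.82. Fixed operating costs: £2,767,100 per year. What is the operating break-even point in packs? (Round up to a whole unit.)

Contribution margin per unit = £180.28 − £147.82 = £32.46.
Break-even Q = £2,767,100 / £32.46 = 85,246.46 → 85,247 packs.

85,247 packs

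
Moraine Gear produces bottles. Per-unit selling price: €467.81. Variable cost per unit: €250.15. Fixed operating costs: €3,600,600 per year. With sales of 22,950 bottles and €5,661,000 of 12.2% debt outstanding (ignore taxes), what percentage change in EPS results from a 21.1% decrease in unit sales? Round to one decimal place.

Contribution at this volume is 22,950 × €217.66 = €4,995,297.00.
Subtracting fixed costs: EBIT = €4,995,297.00 − €3,600,600 = €1,394,697.00.
After interest of €690,642.00, pre-tax earnings = €704,055.00.
DCL = total CM / (EBIT − I) = €4,995,297.00 / €704,055.00 = 7.0950.
%ΔEPS = DCL × %ΔSales = 7.0950 × -21.1% = -149.7%.

-149.7%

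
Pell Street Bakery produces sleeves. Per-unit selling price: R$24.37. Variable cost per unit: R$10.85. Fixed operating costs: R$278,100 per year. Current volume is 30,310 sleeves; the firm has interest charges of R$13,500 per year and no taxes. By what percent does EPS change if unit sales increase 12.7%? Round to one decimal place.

+44.0%

Contribution at this volume is 30,310 × R$13.52 = R$409,791.20.
Operating income = contribution − fixed costs = R$409,791.20 − R$278,100 = R$131,691.20.
After interest of R$13,500.00, pre-tax earnings = R$118,191.20.
Degree of combined leverage = contribution ÷ (EBIT − I) = R$409,791.20 ÷ R$118,191.20 = 3.4672.
%ΔEPS = DCL × %ΔSales = 3.4672 × +12.7% = +44.0%.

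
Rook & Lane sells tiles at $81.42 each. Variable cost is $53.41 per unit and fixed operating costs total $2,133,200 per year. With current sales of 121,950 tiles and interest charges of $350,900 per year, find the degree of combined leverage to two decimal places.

At 121,950 units, contribution = 121,950 × $28.01 = $3,415,819.50.
Subtracting fixed costs: EBIT = $3,415,819.50 − $2,133,200 = $1,282,619.50. Interest = $350,900.00, so EBIT − I = $931,719.50.
DCL = contribution ÷ (EBIT − I) = $3,415,819.50 ÷ $931,719.50 = 3.6661.

3.67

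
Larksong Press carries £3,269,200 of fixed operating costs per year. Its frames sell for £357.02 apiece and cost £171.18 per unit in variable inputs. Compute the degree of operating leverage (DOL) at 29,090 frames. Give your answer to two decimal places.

Contribution at this volume is 29,090 × £185.84 = £5,406,085.60.
Subtracting fixed costs: EBIT = £5,406,085.60 − £3,269,200 = £2,136,885.60.
So DOL = total CM / EBIT = £5,406,085.60 / £2,136,885.60 = 2.5299.

2.53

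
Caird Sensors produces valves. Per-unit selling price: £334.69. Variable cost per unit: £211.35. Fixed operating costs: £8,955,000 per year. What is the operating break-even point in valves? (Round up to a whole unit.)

72,605 valves

Contribution margin per unit = £334.69 − £211.35 = £123.34.
Break-even volume = fixed costs ÷ CM per unit = £8,955,000 ÷ £123.34 = 72,604.18, so 72,605 valves.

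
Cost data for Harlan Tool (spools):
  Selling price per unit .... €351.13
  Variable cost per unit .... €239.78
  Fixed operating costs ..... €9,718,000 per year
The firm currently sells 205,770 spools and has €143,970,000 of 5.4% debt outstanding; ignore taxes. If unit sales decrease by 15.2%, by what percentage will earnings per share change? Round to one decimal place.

Contribution at this volume is 205,770 × €111.35 = €22,912,489.50.
Operating income = contribution − fixed costs = €22,912,489.50 − €9,718,000 = €13,194,489.50.
Interest = €7,774,380.00, so EBIT − I = €5,420,109.50.
Degree of combined leverage = contribution ÷ (EBIT − I) = €22,912,489.50 ÷ €5,420,109.50 = 4.2273.
EPS therefore changes by 4.2273 × (-15.2%) = -64.3%.

-64.3%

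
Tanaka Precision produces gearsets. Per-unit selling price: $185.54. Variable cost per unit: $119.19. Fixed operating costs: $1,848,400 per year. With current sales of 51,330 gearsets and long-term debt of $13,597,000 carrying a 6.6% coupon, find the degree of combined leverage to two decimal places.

Contribution at this volume is 51,330 × $66.35 = $3,405,745.50.
Subtracting fixed costs: EBIT = $3,405,745.50 − $1,848,400 = $1,557,345.50. Interest = $897,402.00, so EBIT − I = $659,943.50.
DCL = contribution ÷ (EBIT − I) = $3,405,745.50 ÷ $659,943.50 = 5.1607.

5.16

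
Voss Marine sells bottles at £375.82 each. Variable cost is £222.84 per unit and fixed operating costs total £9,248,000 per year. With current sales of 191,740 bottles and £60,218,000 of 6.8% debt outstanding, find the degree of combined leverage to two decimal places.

Contribution at this volume is 191,740 × £152.98 = £29,332,385.20.
EBIT = £29,332,385.20 − £9,248,000 = £20,084,385.20. Interest = £4,094,824.00.
DOL = £29,332,385.20 ÷ £20,084,385.20 = 1.4605; DFL = £20,084,385.20 ÷ £15,989,561.20 = 1.2561.
DCL = DOL × DFL = 1.4605 × 1.2561 = 1.8345.

1.83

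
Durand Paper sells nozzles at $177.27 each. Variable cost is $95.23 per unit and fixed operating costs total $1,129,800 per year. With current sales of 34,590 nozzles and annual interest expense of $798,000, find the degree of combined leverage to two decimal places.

3.12

Contribution at this volume is 34,590 × $82.04 = $2,837,763.60.
EBIT = $2,837,763.60 − $1,129,800 = $1,707,963.60. Interest = $798,000.00, so EBIT − I = $909,963.60.
Degree of total leverage = total CM / (EBIT − interest) = $2,837,763.60 / $909,963.60 = 3.1185.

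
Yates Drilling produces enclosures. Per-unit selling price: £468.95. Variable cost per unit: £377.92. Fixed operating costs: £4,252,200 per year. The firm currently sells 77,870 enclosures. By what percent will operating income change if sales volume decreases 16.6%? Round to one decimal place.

-41.5%

At 77,870 units, contribution = 77,870 × £91.03 = £7,088,506.10.
Subtracting fixed costs: EBIT = £7,088,506.10 − £4,252,200 = £2,836,306.10.
Degree of operating leverage = £7,088,506.10 / £2,836,306.10 = 2.4992.
%ΔEBIT = DOL × %ΔSales = 2.4992 × -16.6% = -41.5%.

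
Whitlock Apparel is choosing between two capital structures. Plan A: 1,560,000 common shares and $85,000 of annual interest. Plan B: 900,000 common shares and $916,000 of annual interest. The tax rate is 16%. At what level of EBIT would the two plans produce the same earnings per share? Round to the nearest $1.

$2,049,182

At indifference, (EBIT − 85,000)(1 − t)/1,560,000 = (EBIT − 916,000)(1 − t)/900,000.
The (1 − t) factor cancels: (EBIT − 85,000) × 900,000 = (EBIT − 916,000) × 1,560,000.
Solving, EBIT = (916,000·1,560,000 − 85,000·900,000) / (1,560,000 − 900,000) = 1,352,460,000,000 / 660,000 = 2,049,181.82.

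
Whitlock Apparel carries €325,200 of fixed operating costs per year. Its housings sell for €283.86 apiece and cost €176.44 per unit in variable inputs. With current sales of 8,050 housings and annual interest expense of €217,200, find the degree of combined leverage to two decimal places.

Contribution at this volume is 8,050 × €107.42 = €864,731.00.
EBIT = €864,731.00 − €325,200 = €539,531.00. Interest = €217,200.00, so EBIT − I = €322,331.00.
Degree of total leverage = total CM / (EBIT − interest) = €864,731.00 / €322,331.00 = 2.6827.

2.68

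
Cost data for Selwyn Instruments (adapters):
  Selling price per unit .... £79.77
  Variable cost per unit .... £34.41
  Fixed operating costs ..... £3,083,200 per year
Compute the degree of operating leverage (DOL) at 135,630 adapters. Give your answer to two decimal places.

Total contribution margin = 135,630 × £45.36 = £6,152,176.80.
Subtracting fixed costs: EBIT = £6,152,176.80 − £3,083,200 = £3,068,976.80.
DOL = contribution ÷ EBIT = £6,152,176.80 ÷ £3,068,976.80 = 2.0046.

2.00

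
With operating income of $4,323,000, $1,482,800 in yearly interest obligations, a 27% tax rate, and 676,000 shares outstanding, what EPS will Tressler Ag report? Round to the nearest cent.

$3.07

Interest = $1,482,800.00, so EBT = $4,323,000 − $1,482,800.00 = $2,840,200.00.
After tax at 27%: net income = $2,840,200.00 × 0.73 = $2,073,346.00.
EPS = $2,073,346.00 ÷ 676,000 = $3.07.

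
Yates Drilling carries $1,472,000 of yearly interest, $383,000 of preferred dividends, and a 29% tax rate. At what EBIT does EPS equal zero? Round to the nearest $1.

$2,011,437

Grossing the preferred dividend up to pre-tax terms: $383,000 / (1 − 0.29) = $539,436.62.
EPS = 0 when EBIT covers interest plus the pre-tax preferred burden: $1,472,000 + $539,436.62 = $2,011,436.62.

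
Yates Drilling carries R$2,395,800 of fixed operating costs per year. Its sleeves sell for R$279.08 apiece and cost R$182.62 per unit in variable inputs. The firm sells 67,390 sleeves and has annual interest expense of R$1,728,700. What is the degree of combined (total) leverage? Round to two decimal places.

2.74

At 67,390 units, contribution = 67,390 × R$96.46 = R$6,500,439.40.
Operating income = contribution − fixed costs = R$6,500,439.40 − R$2,395,800 = R$4,104,639.40. Interest = R$1,728,700.00, so EBIT − I = R$2,375,939.40.
DCL = contribution ÷ (EBIT − I) = R$6,500,439.40 ÷ R$2,375,939.40 = 2.7359.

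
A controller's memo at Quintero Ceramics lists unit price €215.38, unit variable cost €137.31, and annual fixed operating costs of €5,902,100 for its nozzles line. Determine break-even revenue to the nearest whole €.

CM per unit = €215.38 − €137.31 = €78.07; CM ratio = €78.07 / €215.38 = 0.3625.
Break-even revenue = fixed costs × price ÷ CM = €5,902,100 × €215.38 ÷ €78.07 = €16,282,750.

€16,282,750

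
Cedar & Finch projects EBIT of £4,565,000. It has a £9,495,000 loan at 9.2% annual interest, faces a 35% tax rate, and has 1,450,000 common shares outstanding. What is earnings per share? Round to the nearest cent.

£1.65

Pre-tax income = £4,565,000 − £873,540.00 = £3,691,460.00.
Net income = £3,691,460.00 × (1 − 0.35) = £2,399,449.00.
EPS = £2,399,449.00 ÷ 1,450,000 = £1.65.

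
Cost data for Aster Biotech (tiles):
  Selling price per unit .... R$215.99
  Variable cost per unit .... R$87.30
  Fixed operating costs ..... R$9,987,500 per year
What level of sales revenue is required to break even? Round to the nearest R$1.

R$16,762,764

Contribution margin per unit = R$215.99 − R$87.30 = R$128.69, a CM ratio of R$128.69 ÷ R$215.99 = 0.5958.
Break-even revenue = fixed costs × price ÷ CM = R$9,987,500 × R$215.99 ÷ R$128.69 = R$16,762,764.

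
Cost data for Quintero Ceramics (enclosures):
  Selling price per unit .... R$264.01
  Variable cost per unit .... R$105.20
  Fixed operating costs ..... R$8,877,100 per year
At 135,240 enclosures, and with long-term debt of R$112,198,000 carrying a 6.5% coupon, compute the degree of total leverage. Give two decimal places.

Contribution at this volume is 135,240 × R$158.81 = R$21,477,464.40.
Operating income = contribution − fixed costs = R$21,477,464.40 − R$8,877,100 = R$12,600,364.40. Interest = R$7,292,870.00, so EBIT − I = R$5,307,494.40.
DCL = contribution ÷ (EBIT − I) = R$21,477,464.40 ÷ R$5,307,494.40 = 4.0466.

4.05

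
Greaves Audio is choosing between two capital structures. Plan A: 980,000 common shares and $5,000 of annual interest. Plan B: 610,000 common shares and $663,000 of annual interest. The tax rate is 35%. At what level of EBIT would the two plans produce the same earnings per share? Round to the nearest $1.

Set EPS_A = EPS_B: (EBIT − $5,000)(1 − 0.35) ÷ 980,000 = (EBIT − $663,000)(1 − 0.35) ÷ 610,000.
Cancelling (1 − t) and cross-multiplying: 610,000·(EBIT − 5,000) = 980,000·(EBIT − 663,000).
Solving, EBIT = (663,000·980,000 − 5,000·610,000) / (980,000 − 610,000) = 646,690,000,000 / 370,000 = 1,747,810.81.

$1,747,811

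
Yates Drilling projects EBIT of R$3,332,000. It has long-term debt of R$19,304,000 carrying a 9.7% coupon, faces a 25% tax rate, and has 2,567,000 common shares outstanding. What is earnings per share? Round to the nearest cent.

R$0.43

Pre-tax income = R$3,332,000 − R$1,872,488.00 = R$1,459,512.00.
After tax at 25%: net income = R$1,459,512.00 × 0.75 = R$1,094,634.00.
Per share: R$1,094,634.00 / 2,567,000 shares = R$0.43.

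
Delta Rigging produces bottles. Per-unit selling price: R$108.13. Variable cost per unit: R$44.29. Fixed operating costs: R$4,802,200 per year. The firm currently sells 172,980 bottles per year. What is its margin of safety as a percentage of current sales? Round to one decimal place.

Contribution margin per unit = R$108.13 − R$44.29 = R$63.84. Break-even units = R$4,802,200 ÷ R$63.84 = 75,222.43; break-even revenue = 75,222.43 × R$108.13 = R$8,133,801.47.
Current sales = 172,980 × R$108.13 = R$18,704,327.40.
Margin of safety = (R$18,704,327.40 − R$8,133,801.47) ÷ R$18,704,327.40 = 56.5%.

56.5%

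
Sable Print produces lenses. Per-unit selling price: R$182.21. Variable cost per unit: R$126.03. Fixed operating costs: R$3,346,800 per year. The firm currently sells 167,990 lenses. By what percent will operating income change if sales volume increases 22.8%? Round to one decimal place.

At 167,990 units, contribution = 167,990 × R$56.18 = R$9,437,678.20.
Subtracting fixed costs: EBIT = R$9,437,678.20 − R$3,346,800 = R$6,090,878.20.
So DOL = total CM / EBIT = R$9,437,678.20 / R$6,090,878.20 = 1.5495.
So EBIT moves 1.5495 × (+22.8%) = +35.3%.

+35.3%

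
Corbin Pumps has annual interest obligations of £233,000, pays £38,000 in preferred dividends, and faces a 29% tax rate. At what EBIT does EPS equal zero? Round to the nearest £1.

Preferred dividends are paid after tax, so their pre-tax equivalent is £38,000 ÷ (1 − 0.29) = £53,521.13.
Financial break-even EBIT = interest + D_p ÷ (1 − t) = £233,000 + £53,521.13 = £286,521.13.

£286,521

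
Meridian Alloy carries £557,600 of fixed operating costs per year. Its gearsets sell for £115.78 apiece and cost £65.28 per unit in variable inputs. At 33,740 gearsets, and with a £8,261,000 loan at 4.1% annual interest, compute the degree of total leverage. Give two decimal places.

2.11

Total contribution margin = 33,740 × £50.50 = £1,703,870.00.
Operating income = contribution − fixed costs = £1,703,870.00 − £557,600 = £1,146,270.00. Interest = £338,701.00, so EBIT − I = £807,569.00.
Degree of total leverage = total CM / (EBIT − interest) = £1,703,870.00 / £807,569.00 = 2.1099.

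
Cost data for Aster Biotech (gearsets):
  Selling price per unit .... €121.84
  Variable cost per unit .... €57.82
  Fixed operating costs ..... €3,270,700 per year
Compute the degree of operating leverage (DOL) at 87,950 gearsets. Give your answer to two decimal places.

Total contribution margin = 87,950 × €64.02 = €5,630,559.00.
EBIT = €5,630,559.00 − €3,270,700 = €2,359,859.00.
So DOL = total CM / EBIT = €5,630,559.00 / €2,359,859.00 = 2.3860.

2.39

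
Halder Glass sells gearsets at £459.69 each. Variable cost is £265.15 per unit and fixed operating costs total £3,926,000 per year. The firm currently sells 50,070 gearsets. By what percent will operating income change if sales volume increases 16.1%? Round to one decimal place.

+27.0%

At 50,070 units, contribution = 50,070 × £194.54 = £9,740,617.80.
Operating income = contribution − fixed costs = £9,740,617.80 − £3,926,000 = £5,814,617.80.
So DOL = total CM / EBIT = £9,740,617.80 / £5,814,617.80 = 1.6752.
Operating income changes by 1.6752 × +16.1% = +27.0%.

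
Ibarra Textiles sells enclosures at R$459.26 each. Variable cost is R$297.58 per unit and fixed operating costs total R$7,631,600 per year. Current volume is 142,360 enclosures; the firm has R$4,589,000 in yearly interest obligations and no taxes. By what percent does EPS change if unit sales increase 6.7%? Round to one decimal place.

Contribution at this volume is 142,360 × R$161.68 = R$23,016,764.80.
EBIT = R$23,016,764.80 − R$7,631,600 = R$15,385,164.80.
Interest = R$4,589,000.00, so EBIT − I = R$10,796,164.80.
DCL = total CM / (EBIT − I) = R$23,016,764.80 / R$10,796,164.80 = 2.1319.
%ΔEPS = DCL × %ΔSales = 2.1319 × +6.7% = +14.3%.

+14.3%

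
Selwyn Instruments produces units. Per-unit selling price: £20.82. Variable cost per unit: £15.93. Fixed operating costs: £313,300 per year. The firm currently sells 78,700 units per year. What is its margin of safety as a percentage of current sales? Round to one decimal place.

18.6%

Each unit contributes £20.82 − £15.93 = £4.89. Break-even units = £313,300 ÷ £4.89 = 64,069.53; break-even revenue = 64,069.53 × £20.82 = £1,333,927.61.
Current sales = 78,700 × £20.82 = £1,638,534.00.
Margin of safety = (£1,638,534.00 − £1,333,927.61) ÷ £1,638,534.00 = 18.6%.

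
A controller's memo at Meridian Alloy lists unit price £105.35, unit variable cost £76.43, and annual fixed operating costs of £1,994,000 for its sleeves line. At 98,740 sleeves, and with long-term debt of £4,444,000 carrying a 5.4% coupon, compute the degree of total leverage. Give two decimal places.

4.59

At 98,740 units, contribution = 98,740 × £28.92 = £2,855,560.80.
Operating income = contribution − fixed costs = £2,855,560.80 − £1,994,000 = £861,560.80. Interest = £239,976.00, so EBIT − I = £621,584.80.
Degree of total leverage = total CM / (EBIT − interest) = £2,855,560.80 / £621,584.80 = 4.5940.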